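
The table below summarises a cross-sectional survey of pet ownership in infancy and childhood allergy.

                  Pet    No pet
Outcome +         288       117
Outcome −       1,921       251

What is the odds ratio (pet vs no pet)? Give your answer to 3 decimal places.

0.322

Reading the table with exposure as columns: a = 288 (Pet, case), b = 1921 (Pet, non-case), c = 117 (No pet, case), d = 251.
OR = (a·d)/(b·c) = (288 × 251) / (1921 × 117) = 72288 / 224757 = 0.32163
Exposure is associated with lower odds of childhood allergy (OR = 0.32 < 1).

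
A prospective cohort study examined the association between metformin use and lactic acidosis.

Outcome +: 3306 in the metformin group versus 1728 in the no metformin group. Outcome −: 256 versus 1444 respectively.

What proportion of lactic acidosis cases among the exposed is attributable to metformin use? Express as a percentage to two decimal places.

From the description: a = 3306, b = 256, c = 1728, d = 1444.
Risk in exposed = 3306/3562 = 0.92813; risk in unexposed = 1728/3172 = 0.54477.
RR = 0.92813/0.54477 = 1.70372
AR% = (RR − 1)/RR × 100 = (1.70372 − 1)/1.70372 × 100 = 41.3049%

41.30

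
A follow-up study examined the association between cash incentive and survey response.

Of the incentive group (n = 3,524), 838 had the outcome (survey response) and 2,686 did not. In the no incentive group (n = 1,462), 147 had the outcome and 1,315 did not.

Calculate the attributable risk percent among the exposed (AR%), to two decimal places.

From the description: a = 838, b = 2686, c = 147, d = 1315.
Risk in exposed = 838/3524 = 0.23780; risk in unexposed = 147/1462 = 0.10055.
RR = 0.23780/0.10055 = 2.36504
AR% = (RR − 1)/RR × 100 = (2.36504 − 1)/2.36504 × 100 = 57.7174%

57.72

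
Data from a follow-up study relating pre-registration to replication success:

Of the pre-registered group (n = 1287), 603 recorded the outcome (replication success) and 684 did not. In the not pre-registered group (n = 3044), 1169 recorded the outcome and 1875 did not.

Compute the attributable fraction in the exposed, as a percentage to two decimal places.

From the description: a = 603, b = 684, c = 1169, d = 1875.
Risk in exposed = 603/1287 = 0.46853; risk in unexposed = 1169/3044 = 0.38403.
RR = 0.46853/0.38403 = 1.22003
AR% = (RR − 1)/RR × 100 = (1.22003 − 1)/1.22003 × 100 = 18.0345%

18.03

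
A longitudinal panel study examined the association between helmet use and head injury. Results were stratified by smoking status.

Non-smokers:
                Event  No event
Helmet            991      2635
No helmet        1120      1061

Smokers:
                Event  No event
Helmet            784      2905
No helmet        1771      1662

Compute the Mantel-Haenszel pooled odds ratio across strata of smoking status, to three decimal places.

0.296

OR_MH = Σ(aᵢdᵢ/nᵢ) / Σ(bᵢcᵢ/nᵢ), where nᵢ is the stratum total.
Stratum 1 (Non-smokers): n = 5807; a·d/n = 991·1061/5807 = 181.0661; b·c/n = 2635·1120/5807 = 508.2142
Stratum 2 (Smokers): n = 7122; a·d/n = 784·1662/7122 = 182.9553; b·c/n = 2905·1771/7122 = 722.3750
OR_MH = (181.0661 + 182.9553) / (508.2142 + 722.3750) = 364.0215 / 1230.5893 = 0.29581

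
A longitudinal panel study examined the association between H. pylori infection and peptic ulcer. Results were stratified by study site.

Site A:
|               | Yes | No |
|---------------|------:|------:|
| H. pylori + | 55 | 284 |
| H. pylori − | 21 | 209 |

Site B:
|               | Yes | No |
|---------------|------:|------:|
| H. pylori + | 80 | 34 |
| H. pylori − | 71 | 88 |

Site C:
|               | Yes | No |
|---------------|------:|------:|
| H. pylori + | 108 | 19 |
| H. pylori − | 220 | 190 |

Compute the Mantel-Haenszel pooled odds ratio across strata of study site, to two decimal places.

OR_MH = Σ(aᵢdᵢ/nᵢ) / Σ(bᵢcᵢ/nᵢ), where nᵢ is the stratum total.
Stratum 1 (Site A): n = 569; a·d/n = 55·209/569 = 20.2021; b·c/n = 284·21/569 = 10.4815
Stratum 2 (Site B): n = 273; a·d/n = 80·88/273 = 25.7875; b·c/n = 34·71/273 = 8.8425
Stratum 3 (Site C): n = 537; a·d/n = 108·190/537 = 38.2123; b·c/n = 19·220/537 = 7.7840
OR_MH = (20.2021 + 25.7875 + 38.2123) / (10.4815 + 8.8425 + 7.7840) = 84.2019 / 27.1080 = 3.10616

3.11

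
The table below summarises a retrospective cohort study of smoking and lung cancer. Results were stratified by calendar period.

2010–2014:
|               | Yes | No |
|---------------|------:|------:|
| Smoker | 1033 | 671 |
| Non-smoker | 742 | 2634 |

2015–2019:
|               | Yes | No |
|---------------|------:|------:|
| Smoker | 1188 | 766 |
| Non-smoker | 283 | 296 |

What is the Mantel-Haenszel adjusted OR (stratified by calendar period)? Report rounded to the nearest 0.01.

OR_MH = Σ(aᵢdᵢ/nᵢ) / Σ(bᵢcᵢ/nᵢ), where nᵢ is the stratum total.
Stratum 1 (2010–2014): n = 5080; a·d/n = 1033·2634/5080 = 535.6146; b·c/n = 671·742/5080 = 98.0083
Stratum 2 (2015–2019): n = 2533; a·d/n = 1188·296/2533 = 138.8267; b·c/n = 766·283/2533 = 85.5815
OR_MH = (535.6146 + 138.8267) / (98.0083 + 85.5815) = 674.4413 / 183.5898 = 3.67363

3.67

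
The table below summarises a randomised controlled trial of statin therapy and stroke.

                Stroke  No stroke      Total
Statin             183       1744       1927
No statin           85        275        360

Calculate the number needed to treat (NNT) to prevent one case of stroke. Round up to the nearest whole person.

8

Risk in treated group = 183/1927 = 0.09497; risk in control = 85/360 = 0.23611.
Absolute risk reduction = 0.23611 − 0.09497 = 0.14114
NNT = 1 / ARR = 1 / 0.14114 = 7.085 → round up → 8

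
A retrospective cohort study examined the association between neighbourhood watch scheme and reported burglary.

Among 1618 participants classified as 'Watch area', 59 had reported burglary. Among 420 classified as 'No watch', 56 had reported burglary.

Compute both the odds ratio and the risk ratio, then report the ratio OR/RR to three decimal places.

From the description: a = 59, b = 1559, c = 56, d = 364.
OR = (59·364)/(1559·56) = 21476/87304 = 0.24599
Risk in exposed = 59/1618 = 0.03646; risk in unexposed = 56/420 = 0.13333; RR = 0.27349
OR/RR = 0.24599 / 0.27349 = 0.89947
The outcome is not rare, so the OR lies further from 1 than the RR.

0.899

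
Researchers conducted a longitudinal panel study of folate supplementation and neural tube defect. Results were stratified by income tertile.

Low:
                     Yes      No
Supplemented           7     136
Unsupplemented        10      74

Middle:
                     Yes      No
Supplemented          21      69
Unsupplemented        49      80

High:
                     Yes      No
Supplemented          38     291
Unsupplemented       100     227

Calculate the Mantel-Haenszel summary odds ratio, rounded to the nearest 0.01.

OR_MH = Σ(aᵢdᵢ/nᵢ) / Σ(bᵢcᵢ/nᵢ), where nᵢ is the stratum total.
Stratum 1 (Low): n = 227; a·d/n = 7·74/227 = 2.2819; b·c/n = 136·10/227 = 5.9912
Stratum 2 (Middle): n = 219; a·d/n = 21·80/219 = 7.6712; b·c/n = 69·49/219 = 15.4384
Stratum 3 (High): n = 656; a·d/n = 38·227/656 = 13.1494; b·c/n = 291·100/656 = 44.3598
OR_MH = (2.2819 + 7.6712 + 13.1494) / (5.9912 + 15.4384 + 44.3598) = 23.1026 / 65.7893 = 0.35116

0.35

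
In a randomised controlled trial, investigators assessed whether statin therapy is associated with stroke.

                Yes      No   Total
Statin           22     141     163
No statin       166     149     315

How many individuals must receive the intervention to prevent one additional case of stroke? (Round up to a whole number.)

3

Risk in treated group = 22/163 = 0.13497; risk in control = 166/315 = 0.52698.
Absolute risk reduction = 0.52698 − 0.13497 = 0.39201
NNT = 1 / ARR = 1 / 0.39201 = 2.551 → round up → 3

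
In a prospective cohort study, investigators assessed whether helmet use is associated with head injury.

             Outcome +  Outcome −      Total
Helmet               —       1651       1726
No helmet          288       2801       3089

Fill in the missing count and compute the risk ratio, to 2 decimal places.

0.47

The missing cell is in the exposed row: 1726 − 1651 = 75.
So a = 75, b = 1651, c = 288, d = 2801.
RR = [a/(a+b)] / [c/(c+d)] = (75/1726) / (288/3089) = 0.04345/0.09323 = 0.46606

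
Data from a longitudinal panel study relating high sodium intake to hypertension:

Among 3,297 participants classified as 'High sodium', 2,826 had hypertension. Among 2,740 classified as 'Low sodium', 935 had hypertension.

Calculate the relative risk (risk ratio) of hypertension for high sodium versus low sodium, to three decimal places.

From the description: a = 2826, b = 471, c = 935, d = 1805.
Risk in exposed = 2826/3297 = 0.85714; risk in unexposed = 935/2740 = 0.34124.
RR = 0.85714 / 0.34124 = 2.51184
The risk among the exposed is 2.51 times that among the unexposed.

2.512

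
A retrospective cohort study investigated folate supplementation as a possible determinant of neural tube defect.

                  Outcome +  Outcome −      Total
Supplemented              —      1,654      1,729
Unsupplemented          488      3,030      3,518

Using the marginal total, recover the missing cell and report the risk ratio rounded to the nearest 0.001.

The missing cell is in the exposed row: 1729 − 1654 = 75.
So a = 75, b = 1654, c = 488, d = 3030.
RR = [a/(a+b)] / [c/(c+d)] = (75/1729) / (488/3518) = 0.04338/0.13872 = 0.31271

0.313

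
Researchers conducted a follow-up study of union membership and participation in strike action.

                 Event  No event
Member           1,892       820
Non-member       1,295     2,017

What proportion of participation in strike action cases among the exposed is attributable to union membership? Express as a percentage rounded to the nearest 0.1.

44.0

Cells: a = 1892, b = 820, c = 1295, d = 2017.
Risk in exposed = 1892/2712 = 0.69764; risk in unexposed = 1295/3312 = 0.39100.
RR = 0.69764/0.39100 = 1.78423
AR% = (RR − 1)/RR × 100 = (1.78423 − 1)/1.78423 × 100 = 43.9536%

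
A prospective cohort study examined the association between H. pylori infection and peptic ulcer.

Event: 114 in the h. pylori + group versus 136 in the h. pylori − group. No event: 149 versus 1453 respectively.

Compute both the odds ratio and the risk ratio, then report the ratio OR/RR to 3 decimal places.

From the description: a = 114, b = 149, c = 136, d = 1453.
OR = (114·1453)/(149·136) = 165642/20264 = 8.17420
Risk in exposed = 114/263 = 0.43346; risk in unexposed = 136/1589 = 0.08559; RR = 5.06447
OR/RR = 8.17420 / 5.06447 = 1.61403
The outcome is not rare, so the OR lies further from 1 than the RR.

1.614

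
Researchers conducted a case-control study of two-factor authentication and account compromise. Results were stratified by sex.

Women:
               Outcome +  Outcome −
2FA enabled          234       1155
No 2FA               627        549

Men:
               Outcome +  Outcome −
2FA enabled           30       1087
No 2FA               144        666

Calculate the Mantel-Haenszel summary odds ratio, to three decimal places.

OR_MH = Σ(aᵢdᵢ/nᵢ) / Σ(bᵢcᵢ/nᵢ), where nᵢ is the stratum total.
Stratum 1 (Women): n = 2565; a·d/n = 234·549/2565 = 50.0842; b·c/n = 1155·627/2565 = 282.3333
Stratum 2 (Men): n = 1927; a·d/n = 30·666/1927 = 10.3684; b·c/n = 1087·144/1927 = 81.2289
OR_MH = (50.0842 + 10.3684) / (282.3333 + 81.2289) = 60.4527 / 363.5622 = 0.16628

0.166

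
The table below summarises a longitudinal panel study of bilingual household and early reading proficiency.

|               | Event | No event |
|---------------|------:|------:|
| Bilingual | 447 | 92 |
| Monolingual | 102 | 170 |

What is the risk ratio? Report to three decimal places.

Cells: a = 447, b = 92, c = 102, d = 170.
Risk in exposed = 447/539 = 0.82931; risk in unexposed = 102/272 = 0.37500.
RR = 0.82931 / 0.37500 = 2.21150
The risk among the exposed is 2.21 times that among the unexposed.

2.212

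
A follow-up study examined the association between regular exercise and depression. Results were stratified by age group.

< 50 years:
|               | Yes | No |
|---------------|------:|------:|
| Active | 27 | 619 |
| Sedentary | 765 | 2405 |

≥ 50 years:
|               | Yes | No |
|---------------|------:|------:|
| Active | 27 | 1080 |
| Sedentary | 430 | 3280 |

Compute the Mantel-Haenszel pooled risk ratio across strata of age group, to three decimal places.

RR_MH = Σ(aᵢ·n₀ᵢ/nᵢ) / Σ(cᵢ·n₁ᵢ/nᵢ), with n₁ᵢ = aᵢ+bᵢ (exposed), n₀ᵢ = cᵢ+dᵢ (unexposed), nᵢ = n₁ᵢ+n₀ᵢ.
Stratum 1 (< 50 years): n₁ = 646, n₀ = 3170, n = 3816; a·n₀/n = 27·3170/3816 = 22.4292; c·n₁/n = 765·646/3816 = 129.5047
Stratum 2 (≥ 50 years): n₁ = 1107, n₀ = 3710, n = 4817; a·n₀/n = 27·3710/4817 = 20.7951; c·n₁/n = 430·1107/4817 = 98.8188
RR_MH = (22.4292 + 20.7951) / (129.5047 + 98.8188) = 43.2243 / 228.3235 = 0.18931

0.189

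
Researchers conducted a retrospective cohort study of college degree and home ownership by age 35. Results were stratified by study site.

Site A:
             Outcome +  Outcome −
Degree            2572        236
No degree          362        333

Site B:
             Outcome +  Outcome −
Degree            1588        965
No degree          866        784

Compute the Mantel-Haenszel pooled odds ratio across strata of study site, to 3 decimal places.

2.422

OR_MH = Σ(aᵢdᵢ/nᵢ) / Σ(bᵢcᵢ/nᵢ), where nᵢ is the stratum total.
Stratum 1 (Site A): n = 3503; a·d/n = 2572·333/3503 = 244.4979; b·c/n = 236·362/3503 = 24.3882
Stratum 2 (Site B): n = 4203; a·d/n = 1588·784/4203 = 296.2151; b·c/n = 965·866/4203 = 198.8318
OR_MH = (244.4979 + 296.2151) / (24.3882 + 198.8318) = 540.7129 / 223.2200 = 2.42233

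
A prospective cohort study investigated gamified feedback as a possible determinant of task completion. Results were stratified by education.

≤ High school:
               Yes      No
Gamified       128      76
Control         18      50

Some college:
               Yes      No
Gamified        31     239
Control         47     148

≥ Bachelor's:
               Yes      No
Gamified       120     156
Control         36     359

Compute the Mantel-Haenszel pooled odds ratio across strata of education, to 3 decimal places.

2.599

OR_MH = Σ(aᵢdᵢ/nᵢ) / Σ(bᵢcᵢ/nᵢ), where nᵢ is the stratum total.
Stratum 1 (≤ High school): n = 272; a·d/n = 128·50/272 = 23.5294; b·c/n = 76·18/272 = 5.0294
Stratum 2 (Some college): n = 465; a·d/n = 31·148/465 = 9.8667; b·c/n = 239·47/465 = 24.1570
Stratum 3 (≥ Bachelor's): n = 671; a·d/n = 120·359/671 = 64.2027; b·c/n = 156·36/671 = 8.3696
OR_MH = (23.5294 + 9.8667 + 64.2027) / (5.0294 + 24.1570 + 8.3696) = 97.5988 / 37.5560 = 2.59875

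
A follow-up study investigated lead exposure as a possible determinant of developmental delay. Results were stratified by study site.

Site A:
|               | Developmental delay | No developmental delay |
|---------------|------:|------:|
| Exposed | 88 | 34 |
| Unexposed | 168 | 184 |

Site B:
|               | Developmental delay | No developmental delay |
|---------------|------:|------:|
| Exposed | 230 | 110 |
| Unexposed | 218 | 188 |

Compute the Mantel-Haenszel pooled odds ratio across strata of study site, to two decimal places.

2.08

OR_MH = Σ(aᵢdᵢ/nᵢ) / Σ(bᵢcᵢ/nᵢ), where nᵢ is the stratum total.
Stratum 1 (Site A): n = 474; a·d/n = 88·184/474 = 34.1603; b·c/n = 34·168/474 = 12.0506
Stratum 2 (Site B): n = 746; a·d/n = 230·188/746 = 57.9625; b·c/n = 110·218/746 = 32.1448
OR_MH = (34.1603 + 57.9625) / (12.0506 + 32.1448) = 92.1228 / 44.1954 = 2.08444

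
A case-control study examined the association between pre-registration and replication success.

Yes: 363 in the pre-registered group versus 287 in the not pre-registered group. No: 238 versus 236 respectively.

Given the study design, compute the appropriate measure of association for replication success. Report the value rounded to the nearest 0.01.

1.25

From the description: a = 363, b = 238, c = 287, d = 236.
This is a case-control study: participants were sampled on outcome status, so risks in the source population cannot be estimated directly — relative risk is not valid here. The odds ratio is the appropriate measure.
OR = (a·d)/(b·c) = (363 × 236) / (238 × 287) = 85668 / 68306 = 1.25418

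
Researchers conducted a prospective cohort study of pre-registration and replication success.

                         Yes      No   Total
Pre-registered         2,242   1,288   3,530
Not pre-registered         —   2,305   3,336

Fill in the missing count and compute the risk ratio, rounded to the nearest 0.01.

The missing cell is in the unexposed row: 3336 − 2305 = 1031.
So a = 2242, b = 1288, c = 1031, d = 2305.
RR = [a/(a+b)] / [c/(c+d)] = (2242/3530) / (1031/3336) = 0.63513/0.30905 = 2.05508

2.06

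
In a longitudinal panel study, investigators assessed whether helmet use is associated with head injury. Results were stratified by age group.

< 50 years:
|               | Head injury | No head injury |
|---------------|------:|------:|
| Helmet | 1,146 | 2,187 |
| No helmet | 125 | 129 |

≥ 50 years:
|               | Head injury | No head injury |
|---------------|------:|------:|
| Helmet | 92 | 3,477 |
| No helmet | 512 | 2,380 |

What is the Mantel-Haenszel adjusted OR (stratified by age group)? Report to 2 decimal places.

OR_MH = Σ(aᵢdᵢ/nᵢ) / Σ(bᵢcᵢ/nᵢ), where nᵢ is the stratum total.
Stratum 1 (< 50 years): n = 3587; a·d/n = 1146·129/3587 = 41.2138; b·c/n = 2187·125/3587 = 76.2127
Stratum 2 (≥ 50 years): n = 6461; a·d/n = 92·2380/6461 = 33.8895; b·c/n = 3477·512/6461 = 275.5338
OR_MH = (41.2138 + 33.8895) / (76.2127 + 275.5338) = 75.1033 / 351.7465 = 0.21352

0.21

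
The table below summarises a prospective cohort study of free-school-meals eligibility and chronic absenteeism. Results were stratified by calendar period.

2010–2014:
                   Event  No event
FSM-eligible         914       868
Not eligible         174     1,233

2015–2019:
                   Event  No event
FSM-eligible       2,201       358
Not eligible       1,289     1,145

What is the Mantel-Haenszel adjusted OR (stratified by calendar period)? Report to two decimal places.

6.14

OR_MH = Σ(aᵢdᵢ/nᵢ) / Σ(bᵢcᵢ/nᵢ), where nᵢ is the stratum total.
Stratum 1 (2010–2014): n = 3189; a·d/n = 914·1233/3189 = 353.3904; b·c/n = 868·174/3189 = 47.3603
Stratum 2 (2015–2019): n = 4993; a·d/n = 2201·1145/4993 = 504.7356; b·c/n = 358·1289/4993 = 92.4218
OR_MH = (353.3904 + 504.7356) / (47.3603 + 92.4218) = 858.1260 / 139.7821 = 6.13903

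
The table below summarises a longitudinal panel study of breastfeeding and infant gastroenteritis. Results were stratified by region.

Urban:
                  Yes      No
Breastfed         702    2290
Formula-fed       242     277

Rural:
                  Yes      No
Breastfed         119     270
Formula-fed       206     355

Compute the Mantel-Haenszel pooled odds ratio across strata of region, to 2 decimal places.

0.46

OR_MH = Σ(aᵢdᵢ/nᵢ) / Σ(bᵢcᵢ/nᵢ), where nᵢ is the stratum total.
Stratum 1 (Urban): n = 3511; a·d/n = 702·277/3511 = 55.3842; b·c/n = 2290·242/3511 = 157.8411
Stratum 2 (Rural): n = 950; a·d/n = 119·355/950 = 44.4684; b·c/n = 270·206/950 = 58.5474
OR_MH = (55.3842 + 44.4684) / (157.8411 + 58.5474) = 99.8526 / 216.3884 = 0.46145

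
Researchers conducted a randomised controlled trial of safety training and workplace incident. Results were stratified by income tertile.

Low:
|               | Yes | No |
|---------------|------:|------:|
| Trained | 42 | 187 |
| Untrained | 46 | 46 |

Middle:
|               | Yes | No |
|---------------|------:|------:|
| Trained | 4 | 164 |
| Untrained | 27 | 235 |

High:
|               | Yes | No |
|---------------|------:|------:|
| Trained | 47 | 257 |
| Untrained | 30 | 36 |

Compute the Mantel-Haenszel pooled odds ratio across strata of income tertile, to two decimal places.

OR_MH = Σ(aᵢdᵢ/nᵢ) / Σ(bᵢcᵢ/nᵢ), where nᵢ is the stratum total.
Stratum 1 (Low): n = 321; a·d/n = 42·46/321 = 6.0187; b·c/n = 187·46/321 = 26.7975
Stratum 2 (Middle): n = 430; a·d/n = 4·235/430 = 2.1860; b·c/n = 164·27/430 = 10.2977
Stratum 3 (High): n = 370; a·d/n = 47·36/370 = 4.5730; b·c/n = 257·30/370 = 20.8378
OR_MH = (6.0187 + 2.1860 + 4.5730) / (26.7975 + 10.2977 + 20.8378) = 12.7777 / 57.9330 = 0.22056

0.22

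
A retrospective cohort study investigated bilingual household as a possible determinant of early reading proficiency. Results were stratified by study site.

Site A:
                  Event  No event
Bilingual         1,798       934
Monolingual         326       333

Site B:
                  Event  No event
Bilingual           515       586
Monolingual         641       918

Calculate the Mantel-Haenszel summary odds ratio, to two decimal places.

1.53

OR_MH = Σ(aᵢdᵢ/nᵢ) / Σ(bᵢcᵢ/nᵢ), where nᵢ is the stratum total.
Stratum 1 (Site A): n = 3391; a·d/n = 1798·333/3391 = 176.5656; b·c/n = 934·326/3391 = 89.7918
Stratum 2 (Site B): n = 2660; a·d/n = 515·918/2660 = 177.7331; b·c/n = 586·641/2660 = 141.2128
OR_MH = (176.5656 + 177.7331) / (89.7918 + 141.2128) = 354.2987 / 231.0046 = 1.53373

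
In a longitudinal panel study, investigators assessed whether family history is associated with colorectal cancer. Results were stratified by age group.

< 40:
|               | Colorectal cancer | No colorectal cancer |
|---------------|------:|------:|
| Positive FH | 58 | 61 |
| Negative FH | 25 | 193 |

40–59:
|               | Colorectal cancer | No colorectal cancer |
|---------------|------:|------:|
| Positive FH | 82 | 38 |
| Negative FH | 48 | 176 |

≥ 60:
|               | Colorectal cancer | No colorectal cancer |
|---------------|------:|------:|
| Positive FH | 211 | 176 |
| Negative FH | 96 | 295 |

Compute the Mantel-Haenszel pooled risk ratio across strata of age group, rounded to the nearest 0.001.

RR_MH = Σ(aᵢ·n₀ᵢ/nᵢ) / Σ(cᵢ·n₁ᵢ/nᵢ), with n₁ᵢ = aᵢ+bᵢ (exposed), n₀ᵢ = cᵢ+dᵢ (unexposed), nᵢ = n₁ᵢ+n₀ᵢ.
Stratum 1 (< 40): n₁ = 119, n₀ = 218, n = 337; a·n₀/n = 58·218/337 = 37.5193; c·n₁/n = 25·119/337 = 8.8279
Stratum 2 (40–59): n₁ = 120, n₀ = 224, n = 344; a·n₀/n = 82·224/344 = 53.3953; c·n₁/n = 48·120/344 = 16.7442
Stratum 3 (≥ 60): n₁ = 387, n₀ = 391, n = 778; a·n₀/n = 211·391/778 = 106.0424; c·n₁/n = 96·387/778 = 47.7532
RR_MH = (37.5193 + 53.3953 + 106.0424) / (8.8279 + 16.7442 + 47.7532) = 196.9571 / 73.3253 = 2.68607

2.686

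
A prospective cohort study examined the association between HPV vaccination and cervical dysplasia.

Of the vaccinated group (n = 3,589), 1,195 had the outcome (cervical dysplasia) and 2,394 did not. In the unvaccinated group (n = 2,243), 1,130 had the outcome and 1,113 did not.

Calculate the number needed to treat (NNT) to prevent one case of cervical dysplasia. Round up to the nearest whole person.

Risk in treated group = 1195/3589 = 0.33296; risk in control = 1130/2243 = 0.50379.
Absolute risk reduction = 0.50379 − 0.33296 = 0.17083
NNT = 1 / ARR = 1 / 0.17083 = 5.854 → round up → 6

6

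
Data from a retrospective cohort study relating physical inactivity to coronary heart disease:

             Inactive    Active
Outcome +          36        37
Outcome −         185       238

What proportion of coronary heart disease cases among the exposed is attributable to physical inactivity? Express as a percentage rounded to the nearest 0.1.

Reading the table with exposure as columns: a = 36 (Inactive, case), b = 185 (Inactive, non-case), c = 37 (Active, case), d = 238.
Risk in exposed = 36/221 = 0.16290; risk in unexposed = 37/275 = 0.13455.
RR = 0.16290/0.13455 = 1.21071
AR% = (RR − 1)/RR × 100 = (1.21071 − 1)/1.21071 × 100 = 17.4040%

17.4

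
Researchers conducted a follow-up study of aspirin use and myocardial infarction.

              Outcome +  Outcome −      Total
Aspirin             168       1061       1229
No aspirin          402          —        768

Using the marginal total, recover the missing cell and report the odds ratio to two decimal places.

0.14

The missing cell is in the unexposed row: 768 − 402 = 366.
So a = 168, b = 1061, c = 402, d = 366.
OR = (a·d)/(b·c) = (168 × 366) / (1061 × 402) = 61488 / 426522 = 0.14416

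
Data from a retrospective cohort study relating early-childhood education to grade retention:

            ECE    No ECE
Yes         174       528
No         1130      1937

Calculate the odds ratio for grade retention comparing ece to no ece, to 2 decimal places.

Reading the table with exposure as columns: a = 174 (ECE, case), b = 1130 (ECE, non-case), c = 528 (No ECE, case), d = 1937.
OR = (a·d)/(b·c) = (174 × 1937) / (1130 × 528) = 337038 / 596640 = 0.56489
Exposure is associated with lower odds of grade retention (OR = 0.56 < 1).

0.56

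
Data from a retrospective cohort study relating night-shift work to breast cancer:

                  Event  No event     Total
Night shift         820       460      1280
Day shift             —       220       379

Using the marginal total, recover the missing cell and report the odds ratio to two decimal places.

2.47

The missing cell is in the unexposed row: 379 − 220 = 159.
So a = 820, b = 460, c = 159, d = 220.
OR = (a·d)/(b·c) = (820 × 220) / (460 × 159) = 180400 / 73140 = 2.46650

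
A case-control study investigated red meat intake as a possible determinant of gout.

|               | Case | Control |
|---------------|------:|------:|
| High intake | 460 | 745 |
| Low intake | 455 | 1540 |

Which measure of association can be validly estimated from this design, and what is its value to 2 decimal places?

2.09

Cells: a = 460, b = 745, c = 455, d = 1540.
This is a case-control study: participants were sampled on outcome status, so risks in the source population cannot be estimated directly — relative risk is not valid here. The odds ratio is the appropriate measure.
OR = (a·d)/(b·c) = (460 × 1540) / (745 × 455) = 708400 / 338975 = 2.08983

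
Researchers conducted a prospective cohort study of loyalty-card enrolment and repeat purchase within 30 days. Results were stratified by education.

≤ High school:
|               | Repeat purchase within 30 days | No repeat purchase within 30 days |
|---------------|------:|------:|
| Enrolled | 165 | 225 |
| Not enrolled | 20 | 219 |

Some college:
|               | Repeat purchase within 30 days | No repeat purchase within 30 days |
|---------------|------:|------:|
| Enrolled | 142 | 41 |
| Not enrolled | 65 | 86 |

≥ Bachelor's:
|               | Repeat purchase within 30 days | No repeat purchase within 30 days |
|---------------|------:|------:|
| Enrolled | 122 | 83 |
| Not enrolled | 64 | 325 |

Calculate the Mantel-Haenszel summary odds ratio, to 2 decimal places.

OR_MH = Σ(aᵢdᵢ/nᵢ) / Σ(bᵢcᵢ/nᵢ), where nᵢ is the stratum total.
Stratum 1 (≤ High school): n = 629; a·d/n = 165·219/629 = 57.4483; b·c/n = 225·20/629 = 7.1542
Stratum 2 (Some college): n = 334; a·d/n = 142·86/334 = 36.5629; b·c/n = 41·65/334 = 7.9790
Stratum 3 (≥ Bachelor's): n = 594; a·d/n = 122·325/594 = 66.7508; b·c/n = 83·64/594 = 8.9428
OR_MH = (57.4483 + 36.5629 + 66.7508) / (7.1542 + 7.9790 + 8.9428) = 160.7620 / 24.0760 = 6.67727

6.68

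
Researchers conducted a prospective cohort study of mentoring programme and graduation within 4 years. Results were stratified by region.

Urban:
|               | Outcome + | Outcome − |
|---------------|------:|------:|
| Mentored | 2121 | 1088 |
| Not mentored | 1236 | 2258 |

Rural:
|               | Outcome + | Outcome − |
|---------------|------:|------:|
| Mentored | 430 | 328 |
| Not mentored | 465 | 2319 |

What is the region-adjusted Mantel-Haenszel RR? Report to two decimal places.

2.09

RR_MH = Σ(aᵢ·n₀ᵢ/nᵢ) / Σ(cᵢ·n₁ᵢ/nᵢ), with n₁ᵢ = aᵢ+bᵢ (exposed), n₀ᵢ = cᵢ+dᵢ (unexposed), nᵢ = n₁ᵢ+n₀ᵢ.
Stratum 1 (Urban): n₁ = 3209, n₀ = 3494, n = 6703; a·n₀/n = 2121·3494/6703 = 1105.5906; c·n₁/n = 1236·3209/6703 = 591.7237
Stratum 2 (Rural): n₁ = 758, n₀ = 2784, n = 3542; a·n₀/n = 430·2784/3542 = 337.9785; c·n₁/n = 465·758/3542 = 99.5116
RR_MH = (1105.5906 + 337.9785) / (591.7237 + 99.5116) = 1443.5692 / 691.2353 = 2.08839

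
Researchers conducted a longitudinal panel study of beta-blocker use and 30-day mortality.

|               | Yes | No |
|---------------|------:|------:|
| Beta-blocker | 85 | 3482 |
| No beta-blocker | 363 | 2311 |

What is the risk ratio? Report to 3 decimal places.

Cells: a = 85, b = 3482, c = 363, d = 2311.
Risk in exposed = 85/3567 = 0.02383; risk in unexposed = 363/2674 = 0.13575.
RR = 0.02383 / 0.13575 = 0.17554
The risk is 82% lower among the exposed than among the unexposed.

0.176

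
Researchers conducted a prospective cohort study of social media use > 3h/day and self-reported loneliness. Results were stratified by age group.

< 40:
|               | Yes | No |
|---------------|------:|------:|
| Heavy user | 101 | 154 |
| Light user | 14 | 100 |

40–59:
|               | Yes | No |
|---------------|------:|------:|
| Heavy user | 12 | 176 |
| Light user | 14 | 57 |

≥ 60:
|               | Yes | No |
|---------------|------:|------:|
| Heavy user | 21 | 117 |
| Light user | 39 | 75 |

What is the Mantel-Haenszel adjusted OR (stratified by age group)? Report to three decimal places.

OR_MH = Σ(aᵢdᵢ/nᵢ) / Σ(bᵢcᵢ/nᵢ), where nᵢ is the stratum total.
Stratum 1 (< 40): n = 369; a·d/n = 101·100/369 = 27.3713; b·c/n = 154·14/369 = 5.8428
Stratum 2 (40–59): n = 259; a·d/n = 12·57/259 = 2.6409; b·c/n = 176·14/259 = 9.5135
Stratum 3 (≥ 60): n = 252; a·d/n = 21·75/252 = 6.2500; b·c/n = 117·39/252 = 18.1071
OR_MH = (27.3713 + 2.6409 + 6.2500) / (5.8428 + 9.5135 + 18.1071) = 36.2622 / 33.4635 = 1.08364

1.084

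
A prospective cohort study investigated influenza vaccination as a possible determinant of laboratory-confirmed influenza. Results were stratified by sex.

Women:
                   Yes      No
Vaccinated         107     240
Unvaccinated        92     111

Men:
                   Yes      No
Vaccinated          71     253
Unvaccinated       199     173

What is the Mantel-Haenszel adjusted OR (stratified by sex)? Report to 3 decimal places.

OR_MH = Σ(aᵢdᵢ/nᵢ) / Σ(bᵢcᵢ/nᵢ), where nᵢ is the stratum total.
Stratum 1 (Women): n = 550; a·d/n = 107·111/550 = 21.5945; b·c/n = 240·92/550 = 40.1455
Stratum 2 (Men): n = 696; a·d/n = 71·173/696 = 17.6480; b·c/n = 253·199/696 = 72.3376
OR_MH = (21.5945 + 17.6480) / (40.1455 + 72.3376) = 39.2425 / 112.4831 = 0.34887

0.349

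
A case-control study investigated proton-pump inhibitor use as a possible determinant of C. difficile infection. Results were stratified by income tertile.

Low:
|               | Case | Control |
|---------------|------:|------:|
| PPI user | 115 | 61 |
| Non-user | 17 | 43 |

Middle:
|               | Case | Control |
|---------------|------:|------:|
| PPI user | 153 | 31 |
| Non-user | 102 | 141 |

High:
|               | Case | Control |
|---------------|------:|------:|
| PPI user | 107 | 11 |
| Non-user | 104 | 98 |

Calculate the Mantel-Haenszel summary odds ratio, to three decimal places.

6.780

OR_MH = Σ(aᵢdᵢ/nᵢ) / Σ(bᵢcᵢ/nᵢ), where nᵢ is the stratum total.
Stratum 1 (Low): n = 236; a·d/n = 115·43/236 = 20.9534; b·c/n = 61·17/236 = 4.3941
Stratum 2 (Middle): n = 427; a·d/n = 153·141/427 = 50.5222; b·c/n = 31·102/427 = 7.4052
Stratum 3 (High): n = 320; a·d/n = 107·98/320 = 32.7687; b·c/n = 11·104/320 = 3.5750
OR_MH = (20.9534 + 50.5222 + 32.7687) / (4.3941 + 7.4052 + 3.5750) = 104.2444 / 15.3742 = 6.78047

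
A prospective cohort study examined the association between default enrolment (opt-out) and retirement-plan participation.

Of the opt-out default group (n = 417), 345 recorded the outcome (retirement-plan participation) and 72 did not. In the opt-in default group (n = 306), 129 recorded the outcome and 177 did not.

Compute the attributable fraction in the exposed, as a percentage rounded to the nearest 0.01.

From the description: a = 345, b = 72, c = 129, d = 177.
Risk in exposed = 345/417 = 0.82734; risk in unexposed = 129/306 = 0.42157.
RR = 0.82734/0.42157 = 1.96252
AR% = (RR − 1)/RR × 100 = (1.96252 − 1)/1.96252 × 100 = 49.0452%

49.05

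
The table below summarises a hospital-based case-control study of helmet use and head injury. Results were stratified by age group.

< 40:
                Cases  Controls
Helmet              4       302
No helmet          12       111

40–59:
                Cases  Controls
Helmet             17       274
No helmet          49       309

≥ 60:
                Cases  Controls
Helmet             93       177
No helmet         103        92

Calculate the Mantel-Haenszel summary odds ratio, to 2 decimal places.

OR_MH = Σ(aᵢdᵢ/nᵢ) / Σ(bᵢcᵢ/nᵢ), where nᵢ is the stratum total.
Stratum 1 (< 40): n = 429; a·d/n = 4·111/429 = 1.0350; b·c/n = 302·12/429 = 8.4476
Stratum 2 (40–59): n = 649; a·d/n = 17·309/649 = 8.0940; b·c/n = 274·49/649 = 20.6872
Stratum 3 (≥ 60): n = 465; a·d/n = 93·92/465 = 18.4000; b·c/n = 177·103/465 = 39.2065
OR_MH = (1.0350 + 8.0940 + 18.4000) / (8.4476 + 20.6872 + 39.2065) = 27.5290 / 68.3412 = 0.40282

0.40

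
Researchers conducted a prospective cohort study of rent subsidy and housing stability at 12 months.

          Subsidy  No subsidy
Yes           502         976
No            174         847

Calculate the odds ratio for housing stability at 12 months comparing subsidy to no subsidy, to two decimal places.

2.50

Reading the table with exposure as columns: a = 502 (Subsidy, case), b = 174 (Subsidy, non-case), c = 976 (No subsidy, case), d = 847.
OR = (a·d)/(b·c) = (502 × 847) / (174 × 976) = 425194 / 169824 = 2.50373
The odds of housing stability at 12 months are about 2.50 times as high in the subsidy group.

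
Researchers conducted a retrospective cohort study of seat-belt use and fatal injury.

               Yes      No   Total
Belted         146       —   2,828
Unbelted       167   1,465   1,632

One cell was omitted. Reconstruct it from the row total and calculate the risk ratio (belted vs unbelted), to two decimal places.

0.50

The missing cell is in the exposed row: 2828 − 146 = 2682.
So a = 146, b = 2682, c = 167, d = 1465.
RR = [a/(a+b)] / [c/(c+d)] = (146/2828) / (167/1632) = 0.05163/0.10233 = 0.50452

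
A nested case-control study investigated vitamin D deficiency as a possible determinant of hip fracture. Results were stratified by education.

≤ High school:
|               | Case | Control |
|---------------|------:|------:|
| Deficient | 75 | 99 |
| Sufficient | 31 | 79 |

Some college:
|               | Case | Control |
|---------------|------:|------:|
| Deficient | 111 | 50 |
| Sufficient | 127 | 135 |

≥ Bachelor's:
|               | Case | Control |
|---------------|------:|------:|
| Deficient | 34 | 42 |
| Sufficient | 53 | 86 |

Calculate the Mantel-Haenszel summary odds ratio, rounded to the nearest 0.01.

1.93

OR_MH = Σ(aᵢdᵢ/nᵢ) / Σ(bᵢcᵢ/nᵢ), where nᵢ is the stratum total.
Stratum 1 (≤ High school): n = 284; a·d/n = 75·79/284 = 20.8627; b·c/n = 99·31/284 = 10.8063
Stratum 2 (Some college): n = 423; a·d/n = 111·135/423 = 35.4255; b·c/n = 50·127/423 = 15.0118
Stratum 3 (≥ Bachelor's): n = 215; a·d/n = 34·86/215 = 13.6000; b·c/n = 42·53/215 = 10.3535
OR_MH = (20.8627 + 35.4255 + 13.6000) / (10.8063 + 15.0118 + 10.3535) = 69.8882 / 36.1716 = 1.93213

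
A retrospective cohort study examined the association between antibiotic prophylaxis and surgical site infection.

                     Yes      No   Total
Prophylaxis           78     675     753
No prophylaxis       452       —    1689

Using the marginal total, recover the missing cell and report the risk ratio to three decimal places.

0.387

The missing cell is in the unexposed row: 1689 − 452 = 1237.
So a = 78, b = 675, c = 452, d = 1237.
RR = [a/(a+b)] / [c/(c+d)] = (78/753) / (452/1689) = 0.10359/0.26761 = 0.38707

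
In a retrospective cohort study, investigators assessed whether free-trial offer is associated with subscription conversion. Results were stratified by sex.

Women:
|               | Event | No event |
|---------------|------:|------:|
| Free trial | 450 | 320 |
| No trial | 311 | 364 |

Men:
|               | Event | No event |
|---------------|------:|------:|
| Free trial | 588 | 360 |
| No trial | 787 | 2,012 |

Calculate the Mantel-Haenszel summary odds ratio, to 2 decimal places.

2.97

OR_MH = Σ(aᵢdᵢ/nᵢ) / Σ(bᵢcᵢ/nᵢ), where nᵢ is the stratum total.
Stratum 1 (Women): n = 1445; a·d/n = 450·364/1445 = 113.3564; b·c/n = 320·311/1445 = 68.8720
Stratum 2 (Men): n = 3747; a·d/n = 588·2012/3747 = 315.7342; b·c/n = 360·787/3747 = 75.6125
OR_MH = (113.3564 + 315.7342) / (68.8720 + 75.6125) = 429.0906 / 144.4845 = 2.96980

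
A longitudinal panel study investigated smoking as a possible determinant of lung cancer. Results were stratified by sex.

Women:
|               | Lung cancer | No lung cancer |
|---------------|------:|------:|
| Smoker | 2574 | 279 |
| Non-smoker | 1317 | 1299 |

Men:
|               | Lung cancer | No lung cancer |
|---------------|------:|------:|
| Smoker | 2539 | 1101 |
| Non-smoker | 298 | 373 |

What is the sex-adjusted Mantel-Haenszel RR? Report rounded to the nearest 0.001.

1.733

RR_MH = Σ(aᵢ·n₀ᵢ/nᵢ) / Σ(cᵢ·n₁ᵢ/nᵢ), with n₁ᵢ = aᵢ+bᵢ (exposed), n₀ᵢ = cᵢ+dᵢ (unexposed), nᵢ = n₁ᵢ+n₀ᵢ.
Stratum 1 (Women): n₁ = 2853, n₀ = 2616, n = 5469; a·n₀/n = 2574·2616/5469 = 1231.2276; c·n₁/n = 1317·2853/5469 = 687.0362
Stratum 2 (Men): n₁ = 3640, n₀ = 671, n = 4311; a·n₀/n = 2539·671/4311 = 395.1911; c·n₁/n = 298·3640/4311 = 251.6168
RR_MH = (1231.2276 + 395.1911) / (687.0362 + 251.6168) = 1626.4188 / 938.6530 = 1.73272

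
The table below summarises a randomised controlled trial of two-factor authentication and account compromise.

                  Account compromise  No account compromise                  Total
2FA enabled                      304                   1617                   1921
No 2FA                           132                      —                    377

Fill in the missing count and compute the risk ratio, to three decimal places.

0.452

The missing cell is in the unexposed row: 377 − 132 = 245.
So a = 304, b = 1617, c = 132, d = 245.
RR = [a/(a+b)] / [c/(c+d)] = (304/1921) / (132/377) = 0.15825/0.35013 = 0.45197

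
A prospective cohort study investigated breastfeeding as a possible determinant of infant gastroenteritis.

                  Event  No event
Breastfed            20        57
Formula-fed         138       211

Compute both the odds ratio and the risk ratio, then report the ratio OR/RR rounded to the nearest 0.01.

Cells: a = 20, b = 57, c = 138, d = 211.
OR = (20·211)/(57·138) = 4220/7866 = 0.53649
Risk in exposed = 20/77 = 0.25974; risk in unexposed = 138/349 = 0.39542; RR = 0.65688
OR/RR = 0.53649 / 0.65688 = 0.81672
The outcome is not rare, so the OR lies further from 1 than the RR.

0.82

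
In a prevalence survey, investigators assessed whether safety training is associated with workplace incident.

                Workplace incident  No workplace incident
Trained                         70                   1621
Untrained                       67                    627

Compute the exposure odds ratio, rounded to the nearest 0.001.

0.404

Cells: a = 70, b = 1621, c = 67, d = 627.
OR = (a·d)/(b·c) = (70 × 627) / (1621 × 67) = 43890 / 108607 = 0.40412
Exposure is associated with lower odds of workplace incident (OR = 0.40 < 1).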